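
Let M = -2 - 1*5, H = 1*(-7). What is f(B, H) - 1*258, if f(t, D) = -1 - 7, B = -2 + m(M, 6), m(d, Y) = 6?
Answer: -266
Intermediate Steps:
H = -7
M = -7 (M = -2 - 5 = -7)
B = 4 (B = -2 + 6 = 4)
f(t, D) = -8
f(B, H) - 1*258 = -8 - 1*258 = -8 - 258 = -266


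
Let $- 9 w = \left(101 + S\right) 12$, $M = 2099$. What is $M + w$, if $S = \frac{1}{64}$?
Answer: $\frac{31429}{16} \approx 1964.3$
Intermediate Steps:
$S = \frac{1}{64} \approx 0.015625$
$w = - \frac{2155}{16}$ ($w = - \frac{\left(101 + \frac{1}{64}\right) 12}{9} = - \frac{\frac{6465}{64} \cdot 12}{9} = \left(- \frac{1}{9}\right) \frac{19395}{16} = - \frac{2155}{16} \approx -134.69$)
$M + w = 2099 - \frac{2155}{16} = \frac{31429}{16}$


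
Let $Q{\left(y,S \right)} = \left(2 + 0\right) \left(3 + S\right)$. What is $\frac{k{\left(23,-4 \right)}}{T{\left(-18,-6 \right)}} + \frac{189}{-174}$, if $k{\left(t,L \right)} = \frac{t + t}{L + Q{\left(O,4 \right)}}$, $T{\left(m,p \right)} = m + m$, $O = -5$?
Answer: $- \frac{6337}{5220} \approx -1.214$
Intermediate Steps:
$Q{\left(y,S \right)} = 6 + 2 S$ ($Q{\left(y,S \right)} = 2 \left(3 + S\right) = 6 + 2 S$)
$T{\left(m,p \right)} = 2 m$
$k{\left(t,L \right)} = \frac{2 t}{14 + L}$ ($k{\left(t,L \right)} = \frac{t + t}{L + \left(6 + 2 \cdot 4\right)} = \frac{2 t}{L + \left(6 + 8\right)} = \frac{2 t}{L + 14} = \frac{2 t}{14 + L}$)
$\frac{k{\left(23,-4 \right)}}{T{\left(-18,-6 \right)}} + \frac{189}{-174} = \frac{2 \cdot 23 \frac{1}{14 - 4}}{2 \left(-18\right)} + \frac{189}{-174} = \frac{2 \cdot 23 \cdot \frac{1}{10}}{-36} + 189 \left(- \frac{1}{174}\right) = 2 \cdot 23 \cdot \frac{1}{10} \left(- \frac{1}{36}\right) - \frac{63}{58} = \frac{23}{5} \left(- \frac{1}{36}\right) - \frac{63}{58} = - \frac{23}{180} - \frac{63}{58} = - \frac{6337}{5220}$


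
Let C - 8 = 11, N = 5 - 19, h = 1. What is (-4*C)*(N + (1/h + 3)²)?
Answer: -152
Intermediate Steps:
N = -14
C = 19 (C = 8 + 11 = 19)
(-4*C)*(N + (1/h + 3)²) = (-4*19)*(-14 + (1/1 + 3)²) = -76*(-14 + (1 + 3)²) = -76*(-14 + 4²) = -76*(-14 + 16) = -76*2 = -152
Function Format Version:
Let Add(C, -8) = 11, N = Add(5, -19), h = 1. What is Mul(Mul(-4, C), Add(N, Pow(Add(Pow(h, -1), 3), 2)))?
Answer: -152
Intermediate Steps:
N = -14
C = 19 (C = Add(8, 11) = 19)
Mul(Mul(-4, C), Add(N, Pow(Add(Pow(h, -1), 3), 2))) = Mul(Mul(-4, 19), Add(-14, Pow(Add(Pow(1, -1), 3), 2))) = Mul(-76, Add(-14, Pow(Add(1, 3), 2))) = Mul(-76, Add(-14, Pow(4, 2))) = Mul(-76, Add(-14, 16)) = Mul(-76, 2) = -152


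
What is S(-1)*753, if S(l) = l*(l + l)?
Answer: 1506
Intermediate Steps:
S(l) = 2*l**2 (S(l) = l*(2*l) = 2*l**2)
S(-1)*753 = (2*(-1)**2)*753 = (2*1)*753 = 2*753 = 1506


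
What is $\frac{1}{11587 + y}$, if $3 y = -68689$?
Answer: $- \frac{3}{33928} \approx -8.8423 \cdot 10^{-5}$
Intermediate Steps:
$y = - \frac{68689}{3}$ ($y = \frac{1}{3} \left(-68689\right) = - \frac{68689}{3} \approx -22896.0$)
$\frac{1}{11587 + y} = \frac{1}{11587 - \frac{68689}{3}} = \frac{1}{- \frac{33928}{3}} = - \frac{3}{33928}$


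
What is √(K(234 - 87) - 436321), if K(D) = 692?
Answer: I*√435629 ≈ 660.02*I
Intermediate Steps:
√(K(234 - 87) - 436321) = √(692 - 436321) = √(-435629) = I*√435629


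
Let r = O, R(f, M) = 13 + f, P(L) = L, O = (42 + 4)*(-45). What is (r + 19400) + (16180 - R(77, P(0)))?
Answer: 33420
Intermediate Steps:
O = -2070 (O = 46*(-45) = -2070)
r = -2070
(r + 19400) + (16180 - R(77, P(0))) = (-2070 + 19400) + (16180 - (13 + 77)) = 17330 + (16180 - 1*90) = 17330 + (16180 - 90) = 17330 + 16090 = 33420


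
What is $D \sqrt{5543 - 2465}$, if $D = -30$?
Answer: $- 270 \sqrt{38} \approx -1664.4$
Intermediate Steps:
$D \sqrt{5543 - 2465} = - 30 \sqrt{5543 - 2465} = - 30 \sqrt{3078} = - 30 \cdot 9 \sqrt{38} = - 270 \sqrt{38}$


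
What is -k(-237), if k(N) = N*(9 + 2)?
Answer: 2607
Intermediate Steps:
k(N) = 11*N (k(N) = N*11 = 11*N)
-k(-237) = -11*(-237) = -1*(-2607) = 2607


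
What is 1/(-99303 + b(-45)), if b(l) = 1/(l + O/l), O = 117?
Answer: -238/23634119 ≈ -1.0070e-5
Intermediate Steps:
b(l) = 1/(l + 117/l)
1/(-99303 + b(-45)) = 1/(-99303 - 45/(117 + (-45)²)) = 1/(-99303 - 45/(117 + 2025)) = 1/(-99303 - 45/2142) = 1/(-99303 - 45*1/2142) = 1/(-99303 - 5/238) = 1/(-23634119/238) = -238/23634119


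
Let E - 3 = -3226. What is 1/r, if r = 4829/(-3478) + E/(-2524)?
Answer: -4389236/489401 ≈ -8.9686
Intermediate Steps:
E = -3223 (E = 3 - 3226 = -3223)
r = -489401/4389236 (r = 4829/(-3478) - 3223/(-2524) = 4829*(-1/3478) - 3223*(-1/2524) = -4829/3478 + 3223/2524 = -489401/4389236 ≈ -0.11150)
1/r = 1/(-489401/4389236) = -4389236/489401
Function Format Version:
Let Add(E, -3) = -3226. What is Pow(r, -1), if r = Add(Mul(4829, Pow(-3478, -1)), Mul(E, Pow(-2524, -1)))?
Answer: Rational(-4389236, 489401) ≈ -8.9686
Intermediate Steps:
E = -3223 (E = Add(3, -3226) = -3223)
r = Rational(-489401, 4389236) (r = Add(Mul(4829, Pow(-3478, -1)), Mul(-3223, Pow(-2524, -1))) = Add(Mul(4829, Rational(-1, 3478)), Mul(-3223, Rational(-1, 2524))) = Add(Rational(-4829, 3478), Rational(3223, 2524)) = Rational(-489401, 4389236) ≈ -0.11150)
Pow(r, -1) = Pow(Rational(-489401, 4389236), -1) = Rational(-4389236, 489401)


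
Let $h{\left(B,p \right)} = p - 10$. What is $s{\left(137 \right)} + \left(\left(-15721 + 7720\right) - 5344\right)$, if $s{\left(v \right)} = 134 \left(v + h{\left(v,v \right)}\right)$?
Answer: $22031$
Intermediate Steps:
$h{\left(B,p \right)} = -10 + p$
$s{\left(v \right)} = -1340 + 268 v$ ($s{\left(v \right)} = 134 \left(v + \left(-10 + v\right)\right) = 134 \left(-10 + 2 v\right) = -1340 + 268 v$)
$s{\left(137 \right)} + \left(\left(-15721 + 7720\right) - 5344\right) = \left(-1340 + 268 \cdot 137\right) + \left(\left(-15721 + 7720\right) - 5344\right) = \left(-1340 + 36716\right) - 13345 = 35376 - 13345 = 22031$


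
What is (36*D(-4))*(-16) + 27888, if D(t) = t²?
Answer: 18672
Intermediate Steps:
(36*D(-4))*(-16) + 27888 = (36*(-4)²)*(-16) + 27888 = (36*16)*(-16) + 27888 = 576*(-16) + 27888 = -9216 + 27888 = 18672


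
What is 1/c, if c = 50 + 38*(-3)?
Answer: -1/64 ≈ -0.015625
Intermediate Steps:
c = -64 (c = 50 - 114 = -64)
1/c = 1/(-64) = -1/64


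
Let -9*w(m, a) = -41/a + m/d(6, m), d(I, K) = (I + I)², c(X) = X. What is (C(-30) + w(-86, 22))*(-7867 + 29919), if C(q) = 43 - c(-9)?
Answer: 2054171365/1782 ≈ 1.1527e+6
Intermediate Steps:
d(I, K) = 4*I² (d(I, K) = (2*I)² = 4*I²)
C(q) = 52 (C(q) = 43 - 1*(-9) = 43 + 9 = 52)
w(m, a) = -m/1296 + 41/(9*a) (w(m, a) = -(-41/a + m/((4*6²)))/9 = -(-41/a + m/((4*36)))/9 = -(-41/a + m/144)/9 = -m/1296 + 41/(9*a))
(C(-30) + w(-86, 22))*(-7867 + 29919) = (52 + (1/1296)*(5904 - 1*22*(-86))/22)*(-7867 + 29919) = (52 + (1/1296)*(1/22)*(5904 + 1892))*22052 = (52 + (1/1296)*(1/22)*7796)*22052 = (52 + 1949/7128)*22052 = (372605/7128)*22052 = 2054171365/1782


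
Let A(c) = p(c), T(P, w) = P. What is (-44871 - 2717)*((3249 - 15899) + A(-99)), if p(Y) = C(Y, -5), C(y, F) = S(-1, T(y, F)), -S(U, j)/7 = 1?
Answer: 602321316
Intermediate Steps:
S(U, j) = -7 (S(U, j) = -7*1 = -7)
C(y, F) = -7
p(Y) = -7
A(c) = -7
(-44871 - 2717)*((3249 - 15899) + A(-99)) = (-44871 - 2717)*((3249 - 15899) - 7) = -47588*(-12650 - 7) = -47588*(-12657) = 602321316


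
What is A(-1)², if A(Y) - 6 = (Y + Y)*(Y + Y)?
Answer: 100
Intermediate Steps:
A(Y) = 6 + 4*Y² (A(Y) = 6 + (Y + Y)*(Y + Y) = 6 + (2*Y)*(2*Y) = 6 + 4*Y²)
A(-1)² = (6 + 4*(-1)²)² = (6 + 4*1)² = (6 + 4)² = 10² = 100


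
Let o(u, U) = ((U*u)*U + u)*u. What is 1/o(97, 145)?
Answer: 1/197833634 ≈ 5.0548e-9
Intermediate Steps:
o(u, U) = u*(u + u*U²) (o(u, U) = (u*U² + u)*u = (u + u*U²)*u = u*(u + u*U²))
1/o(97, 145) = 1/(97²*(1 + 145²)) = 1/(9409*(1 + 21025)) = 1/(9409*21026) = 1/197833634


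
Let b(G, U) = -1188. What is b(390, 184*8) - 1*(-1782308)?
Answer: 1781120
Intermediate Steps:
b(390, 184*8) - 1*(-1782308) = -1188 - 1*(-1782308) = -1188 + 1782308 = 1781120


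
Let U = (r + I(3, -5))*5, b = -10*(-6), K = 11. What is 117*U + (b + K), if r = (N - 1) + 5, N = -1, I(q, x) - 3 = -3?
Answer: 1826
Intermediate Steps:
I(q, x) = 0 (I(q, x) = 3 - 3 = 0)
b = 60
r = 3 (r = (-1 - 1) + 5 = -2 + 5 = 3)
U = 15 (U = (3 + 0)*5 = 3*5 = 15)
117*U + (b + K) = 117*15 + (60 + 11) = 1755 + 71 = 1826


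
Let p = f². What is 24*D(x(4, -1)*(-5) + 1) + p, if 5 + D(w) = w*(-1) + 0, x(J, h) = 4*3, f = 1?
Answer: 1297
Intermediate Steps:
x(J, h) = 12
D(w) = -5 - w (D(w) = -5 + (w*(-1) + 0) = -5 + (-w + 0) = -5 - w)
p = 1 (p = 1² = 1)
24*D(x(4, -1)*(-5) + 1) + p = 24*(-5 - (12*(-5) + 1)) + 1 = 24*(-5 - (-60 + 1)) + 1 = 24*(-5 - 1*(-59)) + 1 = 24*(-5 + 59) + 1 = 24*54 + 1 = 1296 + 1 = 1297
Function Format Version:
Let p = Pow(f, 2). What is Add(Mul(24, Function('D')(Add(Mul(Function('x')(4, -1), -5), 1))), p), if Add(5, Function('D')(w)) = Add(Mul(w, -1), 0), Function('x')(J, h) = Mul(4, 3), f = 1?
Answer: 1297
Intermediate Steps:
Function('x')(J, h) = 12
Function('D')(w) = Add(-5, Mul(-1, w)) (Function('D')(w) = Add(-5, Add(Mul(w, -1), 0)) = Add(-5, Add(Mul(-1, w), 0)) = Add(-5, Mul(-1, w)))
p = 1 (p = Pow(1, 2) = 1)
Add(Mul(24, Function('D')(Add(Mul(Function('x')(4, -1), -5), 1))), p) = Add(Mul(24, Add(-5, Mul(-1, Add(Mul(12, -5), 1)))), 1) = Add(Mul(24, Add(-5, Mul(-1, Add(-60, 1)))), 1) = Add(Mul(24, Add(-5, Mul(-1, -59))), 1) = Add(Mul(24, Add(-5, 59)), 1) = Add(Mul(24, 54), 1) = Add(1296, 1) = 1297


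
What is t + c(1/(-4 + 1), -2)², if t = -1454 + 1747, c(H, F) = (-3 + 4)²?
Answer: 294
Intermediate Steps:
c(H, F) = 1 (c(H, F) = 1² = 1)
t = 293
t + c(1/(-4 + 1), -2)² = 293 + 1² = 293 + 1 = 294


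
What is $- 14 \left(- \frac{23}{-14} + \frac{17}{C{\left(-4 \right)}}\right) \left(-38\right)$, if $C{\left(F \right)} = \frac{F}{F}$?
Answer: $9918$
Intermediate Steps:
$C{\left(F \right)} = 1$
$- 14 \left(- \frac{23}{-14} + \frac{17}{C{\left(-4 \right)}}\right) \left(-38\right) = - 14 \left(- \frac{23}{-14} + \frac{17}{1}\right) \left(-38\right) = - 14 \left(\left(-23\right) \left(- \frac{1}{14}\right) + 17 \cdot 1\right) \left(-38\right) = - 14 \left(\frac{23}{14} + 17\right) \left(-38\right) = \left(-14\right) \frac{261}{14} \left(-38\right) = \left(-261\right) \left(-38\right) = 9918$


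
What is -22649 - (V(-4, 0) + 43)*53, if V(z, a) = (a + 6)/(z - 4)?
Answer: -99553/4 ≈ -24888.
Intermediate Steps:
V(z, a) = (6 + a)/(-4 + z)
-22649 - (V(-4, 0) + 43)*53 = -22649 - ((6 + 0)/(-4 - 4) + 43)*53 = -22649 - (6/(-8) + 43)*53 = -22649 - (-⅛*6 + 43)*53 = -22649 - (-¾ + 43)*53 = -22649 - 169*53/4 = -22649 - 1*8957/4 = -22649 - 8957/4 = -99553/4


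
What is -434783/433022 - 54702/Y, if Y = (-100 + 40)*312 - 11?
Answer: 15543249071/8110935082 ≈ 1.9163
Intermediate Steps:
Y = -18731 (Y = -60*312 - 11 = -18720 - 11 = -18731)
-434783/433022 - 54702/Y = -434783/433022 - 54702/(-18731) = -434783*1/433022 - 54702*(-1/18731) = -434783/433022 + 54702/18731 = 15543249071/8110935082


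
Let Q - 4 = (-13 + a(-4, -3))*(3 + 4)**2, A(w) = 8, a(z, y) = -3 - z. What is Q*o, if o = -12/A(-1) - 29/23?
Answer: 37084/23 ≈ 1612.3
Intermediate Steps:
Q = -584 (Q = 4 + (-13 + (-3 - 1*(-4)))*(3 + 4)**2 = 4 + (-13 + (-3 + 4))*7**2 = 4 + (-13 + 1)*49 = 4 - 12*49 = 4 - 588 = -584)
o = -127/46 (o = -12/8 - 29/23 = -12*1/8 - 29*1/23 = -3/2 - 29/23 = -127/46 ≈ -2.7609)
Q*o = -584*(-127/46) = 37084/23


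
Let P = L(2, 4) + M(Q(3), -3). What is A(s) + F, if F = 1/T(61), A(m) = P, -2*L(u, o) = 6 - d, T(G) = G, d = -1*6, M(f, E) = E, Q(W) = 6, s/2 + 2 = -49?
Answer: -548/61 ≈ -8.9836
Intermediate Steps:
s = -102 (s = -4 + 2*(-49) = -4 - 98 = -102)
d = -6
L(u, o) = -6 (L(u, o) = -(6 - 1*(-6))/2 = -(6 + 6)/2 = -½*12 = -6)
P = -9 (P = -6 - 3 = -9)
A(m) = -9
F = 1/61 ≈ 0.016393
A(s) + F = -9 + 1/61 = -548/61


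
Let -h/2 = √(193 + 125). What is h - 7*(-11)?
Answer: 77 - 2*√318 ≈ 41.335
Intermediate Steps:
h = -2*√318 (h = -2*√(193 + 125) = -2*√318 ≈ -35.665)
h - 7*(-11) = -2*√318 - 7*(-11) = -2*√318 + 77 = 77 - 2*√318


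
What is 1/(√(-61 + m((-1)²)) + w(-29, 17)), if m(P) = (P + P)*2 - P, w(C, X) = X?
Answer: 17/347 - I*√58/347 ≈ 0.048991 - 0.021947*I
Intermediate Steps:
m(P) = 3*P (m(P) = (2*P)*2 - P = 4*P - P = 3*P)
1/(√(-61 + m((-1)²)) + w(-29, 17)) = 1/(√(-61 + 3*(-1)²) + 17) = 1/(√(-61 + 3*1) + 17) = 1/(√(-61 + 3) + 17) = 1/(√(-58) + 17) = 1/(I*√58 + 17) = 1/(17 + I*√58)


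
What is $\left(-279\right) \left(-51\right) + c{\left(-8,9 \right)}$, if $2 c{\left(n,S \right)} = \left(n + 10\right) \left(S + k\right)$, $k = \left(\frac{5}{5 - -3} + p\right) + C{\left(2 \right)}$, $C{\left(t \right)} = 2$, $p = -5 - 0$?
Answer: $\frac{113885}{8} \approx 14236.0$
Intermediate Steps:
$p = -5$ ($p = -5 + 0 = -5$)
$k = - \frac{19}{8}$ ($k = \left(\frac{5}{5 - -3} - 5\right) + 2 = \left(\frac{5}{5 + 3} - 5\right) + 2 = \left(\frac{5}{8} - 5\right) + 2 = - \frac{35}{8} + 2 = - \frac{19}{8} \approx -2.375$)
$c{\left(n,S \right)} = \frac{\left(10 + n\right) \left(- \frac{19}{8} + S\right)}{2}$ ($c{\left(n,S \right)} = \frac{\left(n + 10\right) \left(S - \frac{19}{8}\right)}{2} = \frac{\left(10 + n\right) \left(- \frac{19}{8} + S\right)}{2}$)
$\left(-279\right) \left(-51\right) + c{\left(-8,9 \right)} = \left(-279\right) \left(-51\right) + \left(- \frac{95}{8} + 5 \cdot 9 - - \frac{19}{2} + \frac{1}{2} \cdot 9 \left(-8\right)\right) = 14229 + \left(- \frac{95}{8} + 45 + \frac{19}{2} - 36\right) = 14229 + \frac{53}{8} = \frac{113885}{8}$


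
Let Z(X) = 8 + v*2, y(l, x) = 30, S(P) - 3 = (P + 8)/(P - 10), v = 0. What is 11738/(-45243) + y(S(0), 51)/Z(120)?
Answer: 631693/180972 ≈ 3.4906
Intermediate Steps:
S(P) = 3 + (8 + P)/(-10 + P) (S(P) = 3 + (P + 8)/(P - 10) = 3 + (8 + P)/(-10 + P))
Z(X) = 8 (Z(X) = 8 + 0*2 = 8 + 0 = 8)
11738/(-45243) + y(S(0), 51)/Z(120) = 11738/(-45243) + 30/8 = 11738*(-1/45243) + 30*(1/8) = -11738/45243 + 15/4 = 631693/180972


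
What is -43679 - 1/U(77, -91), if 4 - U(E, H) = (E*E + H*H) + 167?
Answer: -627798266/14373 ≈ -43679.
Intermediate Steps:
U(E, H) = -163 - E² - H² (U(E, H) = 4 - ((E*E + H*H) + 167) = 4 - ((E² + H²) + 167) = 4 - (167 + E² + H²) = 4 + (-167 - E² - H²) = -163 - E² - H²)
-43679 - 1/U(77, -91) = -43679 - 1/(-163 - 1*77² - 1*(-91)²) = -43679 - 1/(-163 - 1*5929 - 1*8281) = -43679 - 1/(-163 - 5929 - 8281) = -43679 - 1/(-14373) = -43679 - 1*(-1/14373) = -43679 + 1/14373 = -627798266/14373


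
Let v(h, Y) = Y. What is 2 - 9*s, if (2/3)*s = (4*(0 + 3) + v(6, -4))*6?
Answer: -646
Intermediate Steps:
s = 72 (s = 3*((4*(0 + 3) - 4)*6)/2 = 3*((4*3 - 4)*6)/2 = 3*((12 - 4)*6)/2 = 3*(8*6)/2 = (3/2)*48 = 72)
2 - 9*s = 2 - 9*72 = 2 - 648 = -646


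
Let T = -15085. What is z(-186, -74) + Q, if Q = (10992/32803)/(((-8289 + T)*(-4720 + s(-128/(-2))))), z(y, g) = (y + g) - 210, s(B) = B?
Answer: -34955554509751/74373520234 ≈ -470.00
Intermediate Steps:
z(y, g) = -210 + g + y (z(y, g) = (g + y) - 210 = -210 + g + y)
Q = 229/74373520234 (Q = (10992/32803)/(((-8289 - 15085)*(-4720 - 128/(-2)))) = (10992*(1/32803))/((-23374*(-4720 - 128*(-½)))) = 10992/(32803*((-23374*(-4720 + 64)))) = 10992/(32803*((-23374*(-4656)))) = (10992/32803)/108829344 = (10992/32803)*(1/108829344) = 229/74373520234 ≈ 3.0791e-9)
z(-186, -74) + Q = (-210 - 74 - 186) + 229/74373520234 = -470 + 229/74373520234 = -34955554509751/74373520234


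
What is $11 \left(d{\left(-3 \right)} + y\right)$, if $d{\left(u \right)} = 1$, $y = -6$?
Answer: $-55$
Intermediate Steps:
$11 \left(d{\left(-3 \right)} + y\right) = 11 \left(1 - 6\right) = 11 \left(-5\right) = -55$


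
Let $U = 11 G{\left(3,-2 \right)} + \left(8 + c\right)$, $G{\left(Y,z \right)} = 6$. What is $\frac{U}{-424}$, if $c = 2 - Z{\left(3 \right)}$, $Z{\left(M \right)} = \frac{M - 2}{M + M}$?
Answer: $- \frac{455}{2544} \approx -0.17885$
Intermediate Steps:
$Z{\left(M \right)} = \frac{-2 + M}{2 M}$
$c = \frac{11}{6}$ ($c = 2 - \frac{-2 + 3}{2 \cdot 3} = 2 - \frac{1}{2} \cdot \frac{1}{3} \cdot 1 = 2 - \frac{1}{6} = \frac{11}{6} \approx 1.8333$)
$U = \frac{455}{6}$ ($U = 11 \cdot 6 + \left(8 + \frac{11}{6}\right) = 66 + \frac{59}{6} = \frac{455}{6} \approx 75.833$)
$\frac{U}{-424} = \frac{455}{6 \left(-424\right)} = \frac{455}{6} \left(- \frac{1}{424}\right) = - \frac{455}{2544}$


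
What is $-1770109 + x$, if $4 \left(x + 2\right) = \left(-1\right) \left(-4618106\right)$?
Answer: $- \frac{1231169}{2} \approx -6.1558 \cdot 10^{5}$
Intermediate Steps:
$x = \frac{2309049}{2}$ ($x = -2 + \frac{\left(-1\right) \left(-4618106\right)}{4} = -2 + \frac{1}{4} \cdot 4618106 = -2 + \frac{2309053}{2} = \frac{2309049}{2} \approx 1.1545 \cdot 10^{6}$)
$-1770109 + x = -1770109 + \frac{2309049}{2} = - \frac{1231169}{2}$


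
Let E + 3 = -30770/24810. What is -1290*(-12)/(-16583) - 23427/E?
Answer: 963680694021/174453160 ≈ 5524.0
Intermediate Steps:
E = -10520/2481 (E = -3 - 30770/24810 = -3 - 30770*1/24810 = -3 - 3077/2481 = -10520/2481 ≈ -4.2402)
-1290*(-12)/(-16583) - 23427/E = -1290*(-12)/(-16583) - 23427/(-10520/2481) = -1*(-15480)*(-1/16583) - 23427*(-2481/10520) = 15480*(-1/16583) + 58122387/10520 = -15480/16583 + 58122387/10520 = 963680694021/174453160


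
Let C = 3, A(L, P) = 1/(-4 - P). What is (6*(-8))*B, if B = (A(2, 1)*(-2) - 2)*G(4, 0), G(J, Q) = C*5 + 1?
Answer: 6144/5 ≈ 1228.8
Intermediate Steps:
G(J, Q) = 16 (G(J, Q) = 3*5 + 1 = 15 + 1 = 16)
B = -128/5 (B = (-1/(4 + 1)*(-2) - 2)*16 = (-1/5*(-2) - 2)*16 = (-1*⅕*(-2) - 2)*16 = (-⅕*(-2) - 2)*16 = (⅖ - 2)*16 = -8/5*16 = -128/5 ≈ -25.600)
(6*(-8))*B = (6*(-8))*(-128/5) = -48*(-128/5) = 6144/5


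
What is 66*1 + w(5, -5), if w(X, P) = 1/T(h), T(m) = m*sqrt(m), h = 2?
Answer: 66 + sqrt(2)/4 ≈ 66.354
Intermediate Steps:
T(m) = m**(3/2)
w(X, P) = sqrt(2)/4 (w(X, P) = 1/(2**(3/2)) = 1/(2*sqrt(2)) = sqrt(2)/4)
66*1 + w(5, -5) = 66*1 + sqrt(2)/4 = 66 + sqrt(2)/4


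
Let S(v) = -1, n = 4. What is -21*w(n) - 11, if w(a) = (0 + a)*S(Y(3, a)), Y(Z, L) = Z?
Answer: 73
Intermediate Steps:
w(a) = -a (w(a) = (0 + a)*(-1) = a*(-1) = -a)
-21*w(n) - 11 = -(-21)*4 - 11 = -21*(-4) - 11 = 84 - 11 = 73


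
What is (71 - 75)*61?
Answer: -244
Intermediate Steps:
(71 - 75)*61 = -4*61 = -244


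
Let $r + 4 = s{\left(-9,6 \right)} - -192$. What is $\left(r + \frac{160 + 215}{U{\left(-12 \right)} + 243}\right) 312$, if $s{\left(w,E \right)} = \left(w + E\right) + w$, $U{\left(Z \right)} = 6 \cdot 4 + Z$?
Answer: $\frac{941304}{17} \approx 55371.0$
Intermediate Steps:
$U{\left(Z \right)} = 24 + Z$
$s{\left(w,E \right)} = E + 2 w$ ($s{\left(w,E \right)} = \left(E + w\right) + w = E + 2 w$)
$r = 176$ ($r = -4 + \left(\left(6 + 2 \left(-9\right)\right) - -192\right) = -4 + \left(\left(6 - 18\right) + 192\right) = -4 + \left(-12 + 192\right) = -4 + 180 = 176$)
$\left(r + \frac{160 + 215}{U{\left(-12 \right)} + 243}\right) 312 = \left(176 + \frac{160 + 215}{\left(24 - 12\right) + 243}\right) 312 = \left(176 + \frac{375}{12 + 243}\right) 312 = \left(176 + \frac{375}{255}\right) 312 = \left(176 + 375 \cdot \frac{1}{255}\right) 312 = \left(176 + \frac{25}{17}\right) 312 = \frac{3017}{17} \cdot 312 = \frac{941304}{17}$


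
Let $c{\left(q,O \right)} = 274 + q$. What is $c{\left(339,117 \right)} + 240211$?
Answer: $240824$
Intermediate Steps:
$c{\left(339,117 \right)} + 240211 = \left(274 + 339\right) + 240211 = 613 + 240211 = 240824$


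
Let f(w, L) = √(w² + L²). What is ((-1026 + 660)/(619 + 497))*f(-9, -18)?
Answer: -183*√5/62 ≈ -6.6000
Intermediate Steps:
f(w, L) = √(L² + w²)
((-1026 + 660)/(619 + 497))*f(-9, -18) = ((-1026 + 660)/(619 + 497))*√((-18)² + (-9)²) = (-366/1116)*√(324 + 81) = (-366*1/1116)*√405 = -183*√5/62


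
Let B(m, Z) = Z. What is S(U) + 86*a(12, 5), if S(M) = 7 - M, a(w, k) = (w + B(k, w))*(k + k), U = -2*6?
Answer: 20659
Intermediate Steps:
U = -12
a(w, k) = 4*k*w (a(w, k) = (w + w)*(k + k) = (2*w)*(2*k) = 4*k*w)
S(U) + 86*a(12, 5) = (7 - 1*(-12)) + 86*(4*5*12) = (7 + 12) + 86*240 = 19 + 20640 = 20659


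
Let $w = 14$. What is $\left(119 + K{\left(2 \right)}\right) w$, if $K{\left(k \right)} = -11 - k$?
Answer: $1484$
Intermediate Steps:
$\left(119 + K{\left(2 \right)}\right) w = \left(119 - 13\right) 14 = 106 \cdot 14 = 1484$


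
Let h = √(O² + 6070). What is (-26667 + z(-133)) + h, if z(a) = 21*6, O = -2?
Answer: -26541 + √6074 ≈ -26463.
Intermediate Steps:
z(a) = 126
h = √6074 (h = √((-2)² + 6070) = √(4 + 6070) = √6074 ≈ 77.936)
(-26667 + z(-133)) + h = (-26667 + 126) + √6074 = -26541 + √6074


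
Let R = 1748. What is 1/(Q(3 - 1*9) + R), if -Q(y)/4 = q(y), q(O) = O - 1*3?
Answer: 1/1784 ≈ 0.00056054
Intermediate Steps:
q(O) = -3 + O (q(O) = O - 3 = -3 + O)
Q(y) = 12 - 4*y (Q(y) = -4*(-3 + y) = 12 - 4*y)
1/(Q(3 - 1*9) + R) = 1/((12 - 4*(3 - 1*9)) + 1748) = 1/((12 - 4*(3 - 9)) + 1748) = 1/((12 - 4*(-6)) + 1748) = 1/((12 + 24) + 1748) = 1/(36 + 1748) = 1/1784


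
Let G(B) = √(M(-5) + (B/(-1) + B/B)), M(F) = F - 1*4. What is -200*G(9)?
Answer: -200*I*√17 ≈ -824.62*I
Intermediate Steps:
M(F) = -4 + F (M(F) = F - 4 = -4 + F)
G(B) = √(-8 - B) (G(B) = √((-4 - 5) + (B/(-1) + B/B)) = √(-9 + (B*(-1) + 1)) = √(-9 + (-B + 1)) = √(-9 + (1 - B)) = √(-8 - B))
-200*G(9) = -200*√(-8 - 1*9) = -200*√(-8 - 9) = -200*I*√17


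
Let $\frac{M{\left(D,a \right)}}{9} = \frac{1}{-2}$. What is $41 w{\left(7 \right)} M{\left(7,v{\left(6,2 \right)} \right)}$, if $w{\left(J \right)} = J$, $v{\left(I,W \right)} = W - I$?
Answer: $- \frac{2583}{2} \approx -1291.5$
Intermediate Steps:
$M{\left(D,a \right)} = - \frac{9}{2}$ ($M{\left(D,a \right)} = \frac{9}{-2} = 9 \left(- \frac{1}{2}\right) = - \frac{9}{2}$)
$41 w{\left(7 \right)} M{\left(7,v{\left(6,2 \right)} \right)} = 41 \cdot 7 \left(- \frac{9}{2}\right) = 287 \left(- \frac{9}{2}\right) = - \frac{2583}{2}$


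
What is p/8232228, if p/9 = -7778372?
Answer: -1944593/228673 ≈ -8.5038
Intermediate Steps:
p = -70005348 (p = 9*(-7778372) = -70005348)
p/8232228 = -70005348/8232228 = -70005348*1/8232228 = -1944593/228673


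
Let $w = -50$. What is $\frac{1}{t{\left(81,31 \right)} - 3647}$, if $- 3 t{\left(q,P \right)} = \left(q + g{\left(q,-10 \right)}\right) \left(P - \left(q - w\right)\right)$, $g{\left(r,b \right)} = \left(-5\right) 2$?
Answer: $- \frac{3}{3841} \approx -0.00078105$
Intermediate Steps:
$g{\left(r,b \right)} = -10$
$t{\left(q,P \right)} = - \frac{\left(-10 + q\right) \left(-50 + P - q\right)}{3}$ ($t{\left(q,P \right)} = - \frac{\left(q - 10\right) \left(P - \left(50 + q\right)\right)}{3} = - \frac{\left(-10 + q\right) \left(-50 + P - q\right)}{3}$)
$\frac{1}{t{\left(81,31 \right)} - 3647} = \frac{1}{\left(- \frac{500}{3} + \frac{81^{2}}{3} + \frac{10}{3} \cdot 31 + \frac{40}{3} \cdot 81 - \frac{31}{3} \cdot 81\right) - 3647} = \frac{1}{\left(- \frac{500}{3} + \frac{1}{3} \cdot 6561 + \frac{310}{3} + 1080 - 837\right) - 3647} = \frac{1}{\left(- \frac{500}{3} + 2187 + \frac{310}{3} + 1080 - 837\right) - 3647} = \frac{1}{\frac{7100}{3} - 3647} = \frac{1}{- \frac{3841}{3}} = - \frac{3}{3841}$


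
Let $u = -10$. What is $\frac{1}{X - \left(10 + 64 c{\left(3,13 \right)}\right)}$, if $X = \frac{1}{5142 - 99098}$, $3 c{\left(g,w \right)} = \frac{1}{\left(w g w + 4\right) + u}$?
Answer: $- \frac{141215868}{1418173367} \approx -0.099576$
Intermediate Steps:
$c{\left(g,w \right)} = \frac{1}{3 \left(-6 + g w^{2}\right)}$ ($c{\left(g,w \right)} = \frac{1}{3 \left(\left(w g w + 4\right) - 10\right)} = \frac{1}{3 \left(\left(g w w + 4\right) - 10\right)} = \frac{1}{3 \left(\left(g w^{2} + 4\right) - 10\right)} = \frac{1}{3 \left(\left(4 + g w^{2}\right) - 10\right)} = \frac{1}{3 \left(-6 + g w^{2}\right)}$)
$X = - \frac{1}{93956}$ ($X = \frac{1}{-93956} = - \frac{1}{93956} \approx -1.0643 \cdot 10^{-5}$)
$\frac{1}{X - \left(10 + 64 c{\left(3,13 \right)}\right)} = \frac{1}{- \frac{1}{93956} - \left(10 + 64 \frac{1}{3 \left(-6 + 3 \cdot 13^{2}\right)}\right)} = \frac{1}{- \frac{1}{93956} - \left(10 + 64 \frac{1}{3 \left(-6 + 3 \cdot 169\right)}\right)} = \frac{1}{- \frac{1}{93956} - \left(10 + 64 \frac{1}{3 \left(-6 + 507\right)}\right)} = \frac{1}{- \frac{1}{93956} - \left(10 + 64 \frac{1}{3 \cdot 501}\right)} = \frac{1}{- \frac{1}{93956} - \left(10 + 64 \cdot \frac{1}{3} \cdot \frac{1}{501}\right)} = \frac{1}{- \frac{1}{93956} - \frac{15094}{1503}} = \frac{1}{- \frac{1418173367}{141215868}} = - \frac{141215868}{1418173367}$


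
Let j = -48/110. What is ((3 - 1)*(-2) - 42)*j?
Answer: 1104/55 ≈ 20.073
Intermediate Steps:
j = -24/55 (j = -48*1/110 = -24/55 ≈ -0.43636)
((3 - 1)*(-2) - 42)*j = ((3 - 1)*(-2) - 42)*(-24/55) = (2*(-2) - 42)*(-24/55) = (-4 - 42)*(-24/55) = -46*(-24/55) = 1104/55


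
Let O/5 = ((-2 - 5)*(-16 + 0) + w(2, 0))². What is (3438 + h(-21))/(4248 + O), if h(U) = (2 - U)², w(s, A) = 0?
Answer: 3967/66968 ≈ 0.059237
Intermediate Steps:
O = 62720 (O = 5*((-2 - 5)*(-16 + 0) + 0)² = 5*(-7*(-16) + 0)² = 5*(112 + 0)² = 5*112² = 5*12544 = 62720)
(3438 + h(-21))/(4248 + O) = (3438 + (-2 - 21)²)/(4248 + 62720) = (3438 + (-23)²)/66968 = (3438 + 529)*(1/66968) = 3967*(1/66968) = 3967/66968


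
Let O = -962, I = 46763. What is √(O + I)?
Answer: 3*√5089 ≈ 214.01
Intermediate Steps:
√(O + I) = √(-962 + 46763) = √45801 = 3*√5089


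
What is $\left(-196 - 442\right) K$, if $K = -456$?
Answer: $290928$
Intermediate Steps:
$\left(-196 - 442\right) K = \left(-196 - 442\right) \left(-456\right) = \left(-638\right) \left(-456\right) = 290928$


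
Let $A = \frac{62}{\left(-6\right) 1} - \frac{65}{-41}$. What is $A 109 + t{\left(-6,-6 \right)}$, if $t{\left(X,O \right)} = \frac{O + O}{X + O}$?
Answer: $- \frac{117161}{123} \approx -952.53$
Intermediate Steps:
$A = - \frac{1076}{123}$ ($A = \frac{62}{-6} - - \frac{65}{41} = 62 \left(- \frac{1}{6}\right) + \frac{65}{41} = - \frac{31}{3} + \frac{65}{41} = - \frac{1076}{123} \approx -8.748$)
$t{\left(X,O \right)} = \frac{2 O}{O + X}$
$A 109 + t{\left(-6,-6 \right)} = \left(- \frac{1076}{123}\right) 109 + 2 \left(-6\right) \frac{1}{-6 - 6} = - \frac{117284}{123} + 2 \left(-6\right) \frac{1}{-12} = - \frac{117284}{123} + 2 \left(-6\right) \left(- \frac{1}{12}\right) = - \frac{117284}{123} + 1 = - \frac{117161}{123}$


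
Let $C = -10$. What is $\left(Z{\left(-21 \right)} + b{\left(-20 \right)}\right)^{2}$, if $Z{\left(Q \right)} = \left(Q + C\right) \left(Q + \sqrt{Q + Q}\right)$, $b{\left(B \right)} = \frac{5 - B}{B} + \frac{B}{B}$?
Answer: $\frac{6129817}{16} - \frac{80693 i \sqrt{42}}{2} \approx 3.8311 \cdot 10^{5} - 2.6148 \cdot 10^{5} i$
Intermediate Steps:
$b{\left(B \right)} = 1 + \frac{5 - B}{B}$ ($b{\left(B \right)} = \frac{5 - B}{B} + 1 = 1 + \frac{5 - B}{B}$)
$Z{\left(Q \right)} = \left(-10 + Q\right) \left(Q + \sqrt{2} \sqrt{Q}\right)$ ($Z{\left(Q \right)} = \left(Q - 10\right) \left(Q + \sqrt{Q + Q}\right) = \left(-10 + Q\right) \left(Q + \sqrt{2 Q}\right) = \left(-10 + Q\right) \left(Q + \sqrt{2} \sqrt{Q}\right)$)
$\left(Z{\left(-21 \right)} + b{\left(-20 \right)}\right)^{2} = \left(\left(\left(-21\right)^{2} - -210 + \sqrt{2} \left(-21\right)^{\frac{3}{2}} - 10 \sqrt{2} \sqrt{-21}\right) + \frac{5}{-20}\right)^{2} = \left(\left(441 + 210 + \sqrt{2} \left(- 21 i \sqrt{21}\right) - 10 \sqrt{2} i \sqrt{21}\right) + 5 \left(- \frac{1}{20}\right)\right)^{2} = \left(\left(441 + 210 - 21 i \sqrt{42} - 10 i \sqrt{42}\right) - \frac{1}{4}\right)^{2} = \left(\left(651 - 31 i \sqrt{42}\right) - \frac{1}{4}\right)^{2} = \left(\frac{2603}{4} - 31 i \sqrt{42}\right)^{2}$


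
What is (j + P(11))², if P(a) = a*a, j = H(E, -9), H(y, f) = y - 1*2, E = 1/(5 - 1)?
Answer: 227529/16 ≈ 14221.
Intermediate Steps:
E = ¼ (E = 1/4 = ¼ ≈ 0.25000)
H(y, f) = -2 + y (H(y, f) = y - 2 = -2 + y)
j = -7/4 (j = -2 + ¼ = -7/4 ≈ -1.7500)
P(a) = a²
(j + P(11))² = (-7/4 + 11²)² = (-7/4 + 121)² = (477/4)² = 227529/16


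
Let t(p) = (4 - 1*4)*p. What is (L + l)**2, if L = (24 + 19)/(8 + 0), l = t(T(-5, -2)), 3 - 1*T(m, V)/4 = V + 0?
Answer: 1849/64 ≈ 28.891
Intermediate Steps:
T(m, V) = 12 - 4*V (T(m, V) = 12 - 4*(V + 0) = 12 - 4*V)
t(p) = 0 (t(p) = (4 - 4)*p = 0*p = 0)
l = 0
L = 43/8 ≈ 5.3750
(L + l)**2 = (43/8 + 0)**2 = (43/8)**2 = 1849/64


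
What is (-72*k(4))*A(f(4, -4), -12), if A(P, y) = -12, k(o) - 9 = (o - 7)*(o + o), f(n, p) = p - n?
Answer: -12960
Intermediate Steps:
k(o) = 9 + 2*o*(-7 + o) (k(o) = 9 + (o - 7)*(o + o) = 9 + (-7 + o)*(2*o) = 9 + 2*o*(-7 + o))
(-72*k(4))*A(f(4, -4), -12) = -72*(9 - 14*4 + 2*4²)*(-12) = -72*(9 - 56 + 2*16)*(-12) = -72*(9 - 56 + 32)*(-12) = -72*(-15)*(-12) = 1080*(-12) = -12960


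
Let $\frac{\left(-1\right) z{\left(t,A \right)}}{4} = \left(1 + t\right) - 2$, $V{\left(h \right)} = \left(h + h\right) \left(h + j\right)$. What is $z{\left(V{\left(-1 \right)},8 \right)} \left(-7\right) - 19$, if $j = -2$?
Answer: $121$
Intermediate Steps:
$V{\left(h \right)} = 2 h \left(-2 + h\right)$ ($V{\left(h \right)} = \left(h + h\right) \left(h - 2\right) = 2 h \left(-2 + h\right)$)
$z{\left(t,A \right)} = 4 - 4 t$ ($z{\left(t,A \right)} = - 4 \left(\left(1 + t\right) - 2\right) = - 4 \left(-1 + t\right) = 4 - 4 t$)
$z{\left(V{\left(-1 \right)},8 \right)} \left(-7\right) - 19 = \left(4 - 4 \cdot 2 \left(-1\right) \left(-2 - 1\right)\right) \left(-7\right) - 19 = \left(4 - 4 \cdot 2 \left(-1\right) \left(-3\right)\right) \left(-7\right) - 19 = \left(4 - 24\right) \left(-7\right) - 19 = \left(-20\right) \left(-7\right) - 19 = 140 - 19 = 121$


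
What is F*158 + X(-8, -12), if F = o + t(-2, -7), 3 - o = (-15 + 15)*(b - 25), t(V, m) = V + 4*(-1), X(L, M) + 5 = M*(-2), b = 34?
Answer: -455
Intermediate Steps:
X(L, M) = -5 - 2*M (X(L, M) = -5 + M*(-2) = -5 - 2*M)
t(V, m) = -4 + V (t(V, m) = V - 4 = -4 + V)
o = 3 (o = 3 - (-15 + 15)*(34 - 25) = 3 - 0*9 = 3 - 1*0 = 3 + 0 = 3)
F = -3 (F = 3 + (-4 - 2) = 3 - 6 = -3)
F*158 + X(-8, -12) = -3*158 + (-5 - 2*(-12)) = -474 + (-5 + 24) = -474 + 19 = -455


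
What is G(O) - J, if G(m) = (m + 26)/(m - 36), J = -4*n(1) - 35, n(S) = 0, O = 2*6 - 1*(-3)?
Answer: 694/21 ≈ 33.048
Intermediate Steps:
O = 15 (O = 12 + 3 = 15)
J = -35 (J = -4*0 - 35 = 0 - 35 = -35)
G(m) = (26 + m)/(-36 + m)
G(O) - J = (26 + 15)/(-36 + 15) - 1*(-35) = 41/(-21) + 35 = -1/21*41 + 35 = -41/21 + 35 = 694/21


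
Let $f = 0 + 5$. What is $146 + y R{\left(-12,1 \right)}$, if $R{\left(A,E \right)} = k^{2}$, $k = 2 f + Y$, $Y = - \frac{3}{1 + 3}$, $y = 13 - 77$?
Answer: $-5330$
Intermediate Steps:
$f = 5$
$y = -64$ ($y = 13 - 77 = -64$)
$Y = - \frac{3}{4} \approx -0.75$
$k = \frac{37}{4}$ ($k = 2 \cdot 5 - \frac{3}{4} = 10 - \frac{3}{4} = \frac{37}{4} \approx 9.25$)
$R{\left(A,E \right)} = \frac{1369}{16}$ ($R{\left(A,E \right)} = \left(\frac{37}{4}\right)^{2} = \frac{1369}{16}$)
$146 + y R{\left(-12,1 \right)} = 146 - 5476 = -5330$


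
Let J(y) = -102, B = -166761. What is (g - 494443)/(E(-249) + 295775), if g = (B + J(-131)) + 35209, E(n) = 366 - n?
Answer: -626097/296390 ≈ -2.1124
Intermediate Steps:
g = -131654 (g = (-166761 - 102) + 35209 = -166863 + 35209 = -131654)
(g - 494443)/(E(-249) + 295775) = (-131654 - 494443)/((366 - 1*(-249)) + 295775) = -626097/((366 + 249) + 295775) = -626097/(615 + 295775) = -626097/296390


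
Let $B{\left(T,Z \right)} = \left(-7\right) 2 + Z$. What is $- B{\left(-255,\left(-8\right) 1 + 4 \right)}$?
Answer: $18$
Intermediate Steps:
$B{\left(T,Z \right)} = -14 + Z$
$- B{\left(-255,\left(-8\right) 1 + 4 \right)} = - (-14 + \left(\left(-8\right) 1 + 4\right)) = - (-14 + \left(-8 + 4\right)) = - (-14 - 4) = \left(-1\right) \left(-18\right) = 18$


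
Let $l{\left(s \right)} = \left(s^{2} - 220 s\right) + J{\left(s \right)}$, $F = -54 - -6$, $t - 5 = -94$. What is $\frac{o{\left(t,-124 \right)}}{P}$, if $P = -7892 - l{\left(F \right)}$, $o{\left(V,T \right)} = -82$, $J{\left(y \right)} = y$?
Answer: $\frac{41}{10354} \approx 0.0039598$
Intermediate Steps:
$t = -89$ ($t = 5 - 94 = -89$)
$F = -48$ ($F = -54 + 6 = -48$)
$l{\left(s \right)} = s^{2} - 219 s$ ($l{\left(s \right)} = \left(s^{2} - 220 s\right) + s = s^{2} - 219 s$)
$P = -20708$ ($P = -7892 - - 48 \left(-219 - 48\right) = -7892 - \left(-48\right) \left(-267\right) = -7892 - 12816 = -20708$)
$\frac{o{\left(t,-124 \right)}}{P} = - \frac{82}{-20708} = \left(-82\right) \left(- \frac{1}{20708}\right) = \frac{41}{10354}$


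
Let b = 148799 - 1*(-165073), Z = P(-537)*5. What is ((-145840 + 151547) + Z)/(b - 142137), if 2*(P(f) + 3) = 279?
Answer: 12779/343470 ≈ 0.037206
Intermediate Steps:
P(f) = 273/2 (P(f) = -3 + (½)*279 = -3 + 279/2 = 273/2)
Z = 1365/2 (Z = (273/2)*5 = 1365/2 ≈ 682.50)
b = 313872 (b = 148799 + 165073 = 313872)
((-145840 + 151547) + Z)/(b - 142137) = ((-145840 + 151547) + 1365/2)/(313872 - 142137) = (5707 + 1365/2)/171735 = (12779/2)*(1/171735) = 12779/343470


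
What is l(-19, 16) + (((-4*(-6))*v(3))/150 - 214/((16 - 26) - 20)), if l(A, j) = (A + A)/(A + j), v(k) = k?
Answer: 507/25 ≈ 20.280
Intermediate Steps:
l(A, j) = 2*A/(A + j) (l(A, j) = (2*A)/(A + j) = 2*A/(A + j))
l(-19, 16) + (((-4*(-6))*v(3))/150 - 214/((16 - 26) - 20)) = 2*(-19)/(-19 + 16) + ((-4*(-6)*3)/150 - 214/((16 - 26) - 20)) = 2*(-19)/(-3) + ((24*3)*(1/150) - 214/(-10 - 20)) = 2*(-19)*(-⅓) + (72*(1/150) - 214/(-30)) = 38/3 + (12/25 - 214*(-1/30)) = 38/3 + (12/25 + 107/15) = 38/3 + 571/75 = 507/25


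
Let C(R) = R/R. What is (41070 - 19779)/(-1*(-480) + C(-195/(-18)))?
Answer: 21291/481 ≈ 44.264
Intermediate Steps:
C(R) = 1
(41070 - 19779)/(-1*(-480) + C(-195/(-18))) = (41070 - 19779)/(-1*(-480) + 1) = 21291/(480 + 1) = 21291/481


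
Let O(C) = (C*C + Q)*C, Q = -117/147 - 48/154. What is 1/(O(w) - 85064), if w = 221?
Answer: 539/5771909646 ≈ 9.3383e-8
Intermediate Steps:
Q = -597/539 (Q = -117*1/147 - 48*1/154 = -39/49 - 24/77 = -597/539 ≈ -1.1076)
O(C) = C*(-597/539 + C²) (O(C) = (C*C - 597/539)*C = (C² - 597/539)*C = (-597/539 + C²)*C = C*(-597/539 + C²))
1/(O(w) - 85064) = 1/(221*(-597/539 + 221²) - 85064) = 1/(221*(-597/539 + 48841) - 85064) = 1/(221*(26324702/539) - 85064) = 1/(5817759142/539 - 85064) = 1/(5771909646/539) = 539/5771909646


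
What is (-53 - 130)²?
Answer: 33489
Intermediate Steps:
(-53 - 130)² = (-183)² = 33489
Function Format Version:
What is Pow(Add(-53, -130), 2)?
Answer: 33489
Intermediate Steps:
Pow(Add(-53, -130), 2) = Pow(-183, 2) = 33489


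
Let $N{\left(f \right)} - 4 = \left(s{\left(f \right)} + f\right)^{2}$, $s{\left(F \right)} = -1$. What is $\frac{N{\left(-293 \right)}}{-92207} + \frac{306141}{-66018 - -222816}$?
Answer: $\frac{4891574689}{4819291062} \approx 1.015$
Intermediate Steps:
$N{\left(f \right)} = 4 + \left(-1 + f\right)^{2}$
$\frac{N{\left(-293 \right)}}{-92207} + \frac{306141}{-66018 - -222816} = \frac{4 + \left(-1 - 293\right)^{2}}{-92207} + \frac{306141}{-66018 - -222816} = \left(4 + \left(-294\right)^{2}\right) \left(- \frac{1}{92207}\right) + \frac{306141}{-66018 + 222816} = \left(4 + 86436\right) \left(- \frac{1}{92207}\right) + \frac{306141}{156798} = 86440 \left(- \frac{1}{92207}\right) + 306141 \cdot \frac{1}{156798} = - \frac{86440}{92207} + \frac{102047}{52266} = \frac{4891574689}{4819291062}$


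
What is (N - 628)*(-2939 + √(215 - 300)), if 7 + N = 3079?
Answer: -7182916 + 2444*I*√85 ≈ -7.1829e+6 + 22533.0*I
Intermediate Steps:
N = 3072 (N = -7 + 3079 = 3072)
(N - 628)*(-2939 + √(215 - 300)) = (3072 - 628)*(-2939 + √(215 - 300)) = 2444*(-2939 + √(-85)) = 2444*(-2939 + I*√85) = -7182916 + 2444*I*√85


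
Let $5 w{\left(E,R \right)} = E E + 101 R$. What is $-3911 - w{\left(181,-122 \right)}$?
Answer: $- \frac{39994}{5} \approx -7998.8$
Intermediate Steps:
$w{\left(E,R \right)} = \frac{E^{2}}{5} + \frac{101 R}{5}$ ($w{\left(E,R \right)} = \frac{E E + 101 R}{5} = \frac{E^{2} + 101 R}{5} = \frac{E^{2}}{5} + \frac{101 R}{5}$)
$-3911 - w{\left(181,-122 \right)} = -3911 - \left(\frac{181^{2}}{5} + \frac{101}{5} \left(-122\right)\right) = -3911 - \left(\frac{1}{5} \cdot 32761 - \frac{12322}{5}\right) = -3911 - \left(\frac{32761}{5} - \frac{12322}{5}\right) = -3911 - \frac{20439}{5} = - \frac{39994}{5}$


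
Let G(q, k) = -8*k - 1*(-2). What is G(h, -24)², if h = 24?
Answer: 37636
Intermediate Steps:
G(q, k) = 2 - 8*k (G(q, k) = -8*k + 2 = 2 - 8*k)
G(h, -24)² = (2 - 8*(-24))² = (2 + 192)² = 194² = 37636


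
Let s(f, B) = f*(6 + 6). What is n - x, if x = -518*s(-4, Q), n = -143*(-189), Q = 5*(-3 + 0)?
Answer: 2163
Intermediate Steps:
Q = -15 (Q = 5*(-3) = -15)
s(f, B) = 12*f (s(f, B) = f*12 = 12*f)
n = 27027
x = 24864 (x = -6216*(-4) = -518*(-48) = 24864)
n - x = 27027 - 1*24864 = 27027 - 24864 = 2163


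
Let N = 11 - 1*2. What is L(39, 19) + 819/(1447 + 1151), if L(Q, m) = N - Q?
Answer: -25707/866 ≈ -29.685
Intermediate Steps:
N = 9 (N = 11 - 2 = 9)
L(Q, m) = 9 - Q
L(39, 19) + 819/(1447 + 1151) = (9 - 1*39) + 819/(1447 + 1151) = (9 - 39) + 819/2598 = -30 + 819*(1/2598) = -30 + 273/866 = -25707/866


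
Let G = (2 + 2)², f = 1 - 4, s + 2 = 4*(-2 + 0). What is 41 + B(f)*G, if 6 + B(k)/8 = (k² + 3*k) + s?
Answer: -2007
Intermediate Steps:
s = -10 (s = -2 + 4*(-2 + 0) = -2 + 4*(-2) = -2 - 8 = -10)
f = -3
B(k) = -128 + 8*k² + 24*k (B(k) = -48 + 8*((k² + 3*k) - 10) = -48 + 8*(-10 + k² + 3*k) = -48 + (-80 + 8*k² + 24*k) = -128 + 8*k² + 24*k)
G = 16 (G = 4² = 16)
41 + B(f)*G = 41 + (-128 + 8*(-3)² + 24*(-3))*16 = 41 + (-128 + 8*9 - 72)*16 = 41 + (-128 + 72 - 72)*16 = 41 - 128*16 = 41 - 2048 = -2007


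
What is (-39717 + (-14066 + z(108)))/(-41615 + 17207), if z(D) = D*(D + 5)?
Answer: 41579/24408 ≈ 1.7035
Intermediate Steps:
z(D) = D*(5 + D)
(-39717 + (-14066 + z(108)))/(-41615 + 17207) = (-39717 + (-14066 + 108*(5 + 108)))/(-41615 + 17207) = (-39717 + (-14066 + 108*113))/(-24408) = (-39717 + (-14066 + 12204))*(-1/24408) = (-39717 - 1862)*(-1/24408) = -41579*(-1/24408) = 41579/24408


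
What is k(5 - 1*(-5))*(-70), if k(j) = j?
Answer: -700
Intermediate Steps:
k(5 - 1*(-5))*(-70) = (5 - 1*(-5))*(-70) = (5 + 5)*(-70) = 10*(-70) = -700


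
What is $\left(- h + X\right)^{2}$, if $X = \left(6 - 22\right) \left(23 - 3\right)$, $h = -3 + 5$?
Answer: $103684$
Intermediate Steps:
$h = 2$
$X = -320$ ($X = \left(-16\right) 20 = -320$)
$\left(- h + X\right)^{2} = \left(\left(-1\right) 2 - 320\right)^{2} = \left(-2 - 320\right)^{2} = \left(-322\right)^{2} = 103684$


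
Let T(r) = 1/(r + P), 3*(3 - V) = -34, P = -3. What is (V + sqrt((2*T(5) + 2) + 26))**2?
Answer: 2110/9 + 86*sqrt(29)/3 ≈ 388.82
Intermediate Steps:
V = 43/3 (V = 3 - 1/3*(-34) = 3 + 34/3 = 43/3 ≈ 14.333)
T(r) = 1/(-3 + r) (T(r) = 1/(r - 3) = 1/(-3 + r))
(V + sqrt((2*T(5) + 2) + 26))**2 = (43/3 + sqrt((2/(-3 + 5) + 2) + 26))**2 = (43/3 + sqrt((2/2 + 2) + 26))**2 = (43/3 + sqrt((2*(1/2) + 2) + 26))**2 = (43/3 + sqrt((1 + 2) + 26))**2 = (43/3 + sqrt(3 + 26))**2 = (43/3 + sqrt(29))**2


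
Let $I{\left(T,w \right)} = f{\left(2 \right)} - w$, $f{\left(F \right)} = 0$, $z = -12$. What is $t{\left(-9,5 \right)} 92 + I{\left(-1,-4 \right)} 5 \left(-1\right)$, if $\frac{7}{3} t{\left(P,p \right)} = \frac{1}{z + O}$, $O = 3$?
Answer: $- \frac{512}{21} \approx -24.381$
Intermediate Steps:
$I{\left(T,w \right)} = - w$ ($I{\left(T,w \right)} = 0 - w = - w$)
$t{\left(P,p \right)} = - \frac{1}{21}$ ($t{\left(P,p \right)} = \frac{3}{7 \left(-12 + 3\right)} = \frac{3}{7 \left(-9\right)} = \frac{3}{7} \left(- \frac{1}{9}\right) = - \frac{1}{21}$)
$t{\left(-9,5 \right)} 92 + I{\left(-1,-4 \right)} 5 \left(-1\right) = \left(- \frac{1}{21}\right) 92 + \left(-1\right) \left(-4\right) 5 \left(-1\right) = - \frac{92}{21} + 4 \cdot 5 \left(-1\right) = - \frac{92}{21} + 20 \left(-1\right) = - \frac{92}{21} - 20 = - \frac{512}{21}$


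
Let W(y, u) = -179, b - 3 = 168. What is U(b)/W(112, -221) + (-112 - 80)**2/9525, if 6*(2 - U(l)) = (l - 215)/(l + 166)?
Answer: 2217257372/574576575 ≈ 3.8589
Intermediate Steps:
b = 171 (b = 3 + 168 = 171)
U(l) = 2 - (-215 + l)/(6*(166 + l)) (U(l) = 2 - (l - 215)/(6*(l + 166)) = 2 - (-215 + l)/(6*(166 + l)))
U(b)/W(112, -221) + (-112 - 80)**2/9525 = ((2207 + 11*171)/(6*(166 + 171)))/(-179) + (-112 - 80)**2/9525 = ((1/6)*(2207 + 1881)/337)*(-1/179) + (-192)**2*(1/9525) = ((1/6)*(1/337)*4088)*(-1/179) + 36864*(1/9525) = (2044/1011)*(-1/179) + 12288/3175 = -2044/180969 + 12288/3175 = 2217257372/574576575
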